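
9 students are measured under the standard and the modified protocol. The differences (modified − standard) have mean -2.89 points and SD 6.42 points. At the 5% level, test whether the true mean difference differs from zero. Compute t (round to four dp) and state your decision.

t = -1.3505; fail to reject H0

H0: μ_d = 0; H1: μ_d ≠ 0 (paired t-test on the differences, two-sided).
t = d̄/(s_d/√n) = -2.89/(6.42/√9) = -1.3505
df = n − 1 = 8
Two-sided p-value ≈ 0.2138
Since p ≈ 0.2138 > α = 0.05, fail to reject H0; the data do not provide sufficient evidence against H0.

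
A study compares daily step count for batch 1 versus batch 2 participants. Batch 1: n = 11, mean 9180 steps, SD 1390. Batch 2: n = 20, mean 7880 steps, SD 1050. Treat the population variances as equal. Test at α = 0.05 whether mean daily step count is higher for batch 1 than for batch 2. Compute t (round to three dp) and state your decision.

Let group 1 = batch 1, group 2 = batch 2. H0: μ_1 = μ_2; H1: μ_1 > μ_2 (two-sample pooled-variance t-test, right-tailed).
s_p² = [(11−1)·1390² + (20−1)·1050²]/(11+20−2) = 1388570
t = (9180 − 7880)/√[1388570·(1/11 + 1/20)] = 2.939
df = n₁ + n₂ − 2 = 29
p-value = P(T ≥ 2.939) ≈ 0.0032
Since p ≈ 0.0032 < α = 0.05, reject H0; the evidence is statistically significant.

t = 2.939; reject H0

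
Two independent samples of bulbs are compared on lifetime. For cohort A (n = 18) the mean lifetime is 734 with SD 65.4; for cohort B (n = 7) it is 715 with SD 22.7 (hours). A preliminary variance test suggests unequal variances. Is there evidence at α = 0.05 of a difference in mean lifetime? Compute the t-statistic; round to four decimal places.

Let group 1 = cohort A, group 2 = cohort B. H0: μ_1 = μ_2; H1: μ_1 ≠ μ_2 (Welch's two-sample t-test, two-sided).
t = (x̄_1 − x̄_2)/√(s_1²/n_1 + s_2²/n_2) = (734 − 715)/√(65.4²/18 + 22.7²/7) = 1.0770
Welch–Satterthwaite df ≈ 22.93
Two-sided p-value ≈ 0.2927
Since p ≈ 0.2927 > α = 0.05, fail to reject H0; the evidence is not statistically significant.

1.0770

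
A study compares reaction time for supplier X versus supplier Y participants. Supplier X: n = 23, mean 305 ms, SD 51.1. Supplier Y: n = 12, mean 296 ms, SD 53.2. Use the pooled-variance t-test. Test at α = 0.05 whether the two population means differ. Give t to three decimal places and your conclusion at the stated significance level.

Let group 1 = supplier X, group 2 = supplier Y. H0: μ_1 = μ_2; H1: μ_1 ≠ μ_2 (two-sample pooled-variance t-test, two-sided).
s_p² = [(23−1)·51.1² + (12−1)·53.2²]/(23+12−2) = 2684.22
t = (305 − 296)/√[2684.22·(1/23 + 1/12)] = 0.488
df = n₁ + n₂ − 2 = 33
Two-sided p-value ≈ 0.6289
Since p ≈ 0.6289 > α = 0.05, fail to reject H0; the evidence is not statistically significant.

t = 0.488; fail to reject H0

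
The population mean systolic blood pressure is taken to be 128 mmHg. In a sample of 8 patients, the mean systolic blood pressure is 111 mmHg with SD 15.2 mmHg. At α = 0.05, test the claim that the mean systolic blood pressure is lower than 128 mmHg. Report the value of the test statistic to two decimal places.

H0: μ = 128; H1: μ < 128 (one-sample t-test, left-tailed).
t = (x̄ − μ₀)/(s/√n) = (111 − 128)/(15.2/√8) = -3.16
df = n − 1 = 7
p-value = P(T ≤ -3.16) ≈ 0.008
Since p ≈ 0.008 < α = 0.05, reject H0; the data support H1.

-3.16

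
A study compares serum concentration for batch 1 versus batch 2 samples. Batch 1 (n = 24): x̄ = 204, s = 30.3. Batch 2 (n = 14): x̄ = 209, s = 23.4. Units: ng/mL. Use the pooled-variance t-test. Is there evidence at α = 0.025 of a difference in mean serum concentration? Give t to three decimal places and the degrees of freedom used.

Let group 1 = batch 1, group 2 = batch 2. H0: μ_1 = μ_2; H1: μ_1 ≠ μ_2 (two-sample pooled-variance t-test, two-sided).
s_p² = [(24−1)·30.3² + (14−1)·23.4²]/(24+14−2) = 784.287
t = (204 − 209)/√[784.287·(1/24 + 1/14)] = -0.531
df = n₁ + n₂ − 2 = 36
Two-sided p-value ≈ 0.5988
Since p ≈ 0.5988 > α = 0.025, fail to reject H0; the data do not provide sufficient evidence against H0.

t = -0.531, df = 36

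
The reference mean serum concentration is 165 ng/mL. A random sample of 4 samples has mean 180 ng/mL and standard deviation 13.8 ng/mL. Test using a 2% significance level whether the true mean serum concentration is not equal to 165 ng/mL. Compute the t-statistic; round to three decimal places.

H0: μ = 165; H1: μ ≠ 165 (one-sample t-test, two-sided).
t = (x̄ − μ₀)/(s/√n) = (180 − 165)/(13.8/√4) = 2.174
df = n − 1 = 3
Two-sided p-value ≈ 0.118
Since p ≈ 0.118 > α = 0.02, fail to reject H0; the evidence is not statistically significant.

2.174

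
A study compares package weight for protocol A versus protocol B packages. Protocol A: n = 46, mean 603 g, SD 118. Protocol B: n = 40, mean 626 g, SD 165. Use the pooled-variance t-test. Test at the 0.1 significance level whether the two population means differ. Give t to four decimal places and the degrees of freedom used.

t = -0.7504, df = 84

Let group 1 = protocol A, group 2 = protocol B. H0: μ_1 = μ_2; H1: μ_1 ≠ μ_2 (two-sample pooled-variance t-test, two-sided).
s_p² = [(46−1)·118² + (40−1)·165²]/(46+40−2) = 20099.5
t = (603 − 626)/√[20099.5·(1/46 + 1/40)] = -0.7504
df = n₁ + n₂ − 2 = 84
Two-sided p-value ≈ 0.4551
Since p ≈ 0.4551 > α = 0.1, fail to reject H0; the data do not provide sufficient evidence against H0.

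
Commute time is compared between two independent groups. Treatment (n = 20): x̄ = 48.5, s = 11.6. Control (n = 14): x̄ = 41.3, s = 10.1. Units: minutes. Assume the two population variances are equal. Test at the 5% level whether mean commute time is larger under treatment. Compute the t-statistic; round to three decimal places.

1.876

Let group 1 = treatment, group 2 = control. H0: μ_1 = μ_2; H1: μ_1 > μ_2 (two-sample pooled-variance t-test, right-tailed).
s_p² = [(20−1)·11.6² + (14−1)·10.1²]/(20+14−2) = 121.337
t = (48.5 − 41.3)/√[121.337·(1/20 + 1/14)] = 1.876
df = n₁ + n₂ − 2 = 32
p-value = P(T ≥ 1.876) ≈ 0.0349
Since p ≈ 0.0349 < α = 0.05, reject H0; the data support H1.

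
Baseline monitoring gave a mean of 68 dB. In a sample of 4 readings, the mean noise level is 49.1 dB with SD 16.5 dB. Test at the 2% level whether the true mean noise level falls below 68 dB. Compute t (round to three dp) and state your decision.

t = -2.291; fail to reject H0

H0: μ = 68; H1: μ < 68 (one-sample t-test, left-tailed).
t = (x̄ − μ₀)/(s/√n) = (49.1 − 68)/(16.5/√4) = -2.291
df = n − 1 = 3
p-value = P(T ≤ -2.291) ≈ 0.053
Since p ≈ 0.053 > α = 0.02, fail to reject H0; the data do not provide sufficient evidence against H0.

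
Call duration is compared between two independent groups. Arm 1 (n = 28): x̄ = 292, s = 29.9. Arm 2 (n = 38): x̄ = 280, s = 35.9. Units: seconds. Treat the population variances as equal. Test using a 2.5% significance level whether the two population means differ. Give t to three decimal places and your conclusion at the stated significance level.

Let group 1 = arm 1, group 2 = arm 2. H0: μ_1 = μ_2; H1: μ_1 ≠ μ_2 (two-sample pooled-variance t-test, two-sided).
s_p² = [(28−1)·29.9² + (38−1)·35.9²]/(28+38−2) = 1122.25
t = (292 − 280)/√[1122.25·(1/28 + 1/38)] = 1.438
df = n₁ + n₂ − 2 = 64
Two-sided p-value ≈ 0.155
Since p ≈ 0.155 > α = 0.025, fail to reject H0; the evidence is not statistically significant.

t = 1.438; fail to reject H0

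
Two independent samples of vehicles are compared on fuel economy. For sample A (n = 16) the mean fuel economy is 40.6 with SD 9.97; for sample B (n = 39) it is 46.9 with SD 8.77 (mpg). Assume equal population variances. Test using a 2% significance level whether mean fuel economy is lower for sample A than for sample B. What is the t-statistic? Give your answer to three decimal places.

Let group 1 = sample A, group 2 = sample B. H0: μ_1 = μ_2; H1: μ_1 < μ_2 (two-sample pooled-variance t-test, left-tailed).
s_p² = [(16−1)·9.97² + (39−1)·8.77²]/(16+39−2) = 83.2774
t = (40.6 − 46.9)/√[83.2774·(1/16 + 1/39)] = -2.325
df = n₁ + n₂ − 2 = 53
p-value = P(T ≤ -2.325) ≈ 0.012
Since p ≈ 0.012 < α = 0.02, reject H0; the data support H1.

-2.325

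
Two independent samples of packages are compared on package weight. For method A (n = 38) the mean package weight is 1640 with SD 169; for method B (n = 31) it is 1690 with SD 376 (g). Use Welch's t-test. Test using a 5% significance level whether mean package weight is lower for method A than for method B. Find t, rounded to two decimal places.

-0.69

Let group 1 = method A, group 2 = method B. H0: μ_1 = μ_2; H1: μ_1 < μ_2 (Welch's two-sample t-test, left-tailed).
t = (x̄_1 − x̄_2)/√(s_1²/n_1 + s_2²/n_2) = (1640 − 1690)/√(169²/38 + 376²/31) = -0.69
Welch–Satterthwaite df ≈ 39.83
p-value = P(T ≤ -0.69) ≈ 0.248
Since p ≈ 0.248 > α = 0.05, fail to reject H0; the data do not provide sufficient evidence against H0.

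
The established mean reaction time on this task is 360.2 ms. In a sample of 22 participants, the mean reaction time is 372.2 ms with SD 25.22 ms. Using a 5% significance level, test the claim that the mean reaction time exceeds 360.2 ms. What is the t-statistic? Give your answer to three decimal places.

H0: μ = 360.2; H1: μ > 360.2 (one-sample t-test, right-tailed).
t = (x̄ − μ₀)/(s/√n) = (372.2 − 360.2)/(25.22/√22) = 2.232
df = n − 1 = 21
p-value = P(T ≥ 2.232) ≈ 0.0183
Since p ≈ 0.0183 < α = 0.05, reject H0; the evidence is statistically significant.

2.232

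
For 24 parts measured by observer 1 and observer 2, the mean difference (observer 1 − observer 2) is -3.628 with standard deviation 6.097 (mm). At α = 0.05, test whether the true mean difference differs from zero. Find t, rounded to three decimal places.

H0: μ_d = 0; H1: μ_d ≠ 0 (paired t-test on the differences, two-sided).
t = d̄/(s_d/√n) = -3.628/(6.097/√24) = -2.915
df = n − 1 = 23
Two-sided p-value ≈ 0.008
Since p ≈ 0.008 < α = 0.05, reject H0; the data support H1.

-2.915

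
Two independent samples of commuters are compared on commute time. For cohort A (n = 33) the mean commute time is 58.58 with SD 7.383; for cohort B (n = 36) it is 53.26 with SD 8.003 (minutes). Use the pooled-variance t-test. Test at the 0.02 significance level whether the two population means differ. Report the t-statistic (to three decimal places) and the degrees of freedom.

Let group 1 = cohort A, group 2 = cohort B. H0: μ_1 = μ_2; H1: μ_1 ≠ μ_2 (two-sample pooled-variance t-test, two-sided).
s_p² = [(33−1)·7.383² + (36−1)·8.003²]/(33+36−2) = 59.4919
t = (58.58 − 53.26)/√[59.4919·(1/33 + 1/36)] = 2.862
df = n₁ + n₂ − 2 = 67
Two-sided p-value ≈ 0.0056
Since p ≈ 0.0056 < α = 0.02, reject H0; the evidence is statistically significant.

t = 2.862, df = 67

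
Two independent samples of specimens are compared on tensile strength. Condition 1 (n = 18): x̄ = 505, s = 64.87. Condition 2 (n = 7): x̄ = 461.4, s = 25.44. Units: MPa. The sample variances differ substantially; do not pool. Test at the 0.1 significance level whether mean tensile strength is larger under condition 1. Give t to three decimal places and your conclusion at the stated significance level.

Let group 1 = condition 1, group 2 = condition 2. H0: μ_1 = μ_2; H1: μ_1 > μ_2 (Welch's two-sample t-test, right-tailed).
t = (x̄_1 − x̄_2)/√(s_1²/n_1 + s_2²/n_2) = (505 − 461.4)/√(64.87²/18 + 25.44²/7) = 2.414
Welch–Satterthwaite df ≈ 22.94
p-value = P(T ≥ 2.414) ≈ 0.0121
Since p ≈ 0.0121 < α = 0.1, reject H0; the evidence is statistically significant.

t = 2.414; reject H0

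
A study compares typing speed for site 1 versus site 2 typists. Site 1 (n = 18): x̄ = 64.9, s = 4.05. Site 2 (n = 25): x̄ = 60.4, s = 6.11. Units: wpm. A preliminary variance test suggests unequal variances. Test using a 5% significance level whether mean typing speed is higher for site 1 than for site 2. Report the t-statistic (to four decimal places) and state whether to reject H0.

t = 2.9020; reject H0

Let group 1 = site 1, group 2 = site 2. H0: μ_1 = μ_2; H1: μ_1 > μ_2 (Welch's two-sample t-test, right-tailed).
t = (x̄_1 − x̄_2)/√(s_1²/n_1 + s_2²/n_2) = (64.9 − 60.4)/√(4.05²/18 + 6.11²/25) = 2.9020
Welch–Satterthwaite df ≈ 40.79
p-value = P(T ≥ 2.9020) ≈ 0.0030
Since p ≈ 0.0030 < α = 0.05, reject H0; the data support H1.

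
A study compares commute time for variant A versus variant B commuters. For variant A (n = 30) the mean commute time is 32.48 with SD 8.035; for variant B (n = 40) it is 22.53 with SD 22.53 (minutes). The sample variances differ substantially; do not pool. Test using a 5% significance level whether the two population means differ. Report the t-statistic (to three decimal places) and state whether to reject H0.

Let group 1 = variant A, group 2 = variant B. H0: μ_1 = μ_2; H1: μ_1 ≠ μ_2 (Welch's two-sample t-test, two-sided).
t = (x̄_1 − x̄_2)/√(s_1²/n_1 + s_2²/n_2) = (32.48 − 22.53)/√(8.035²/30 + 22.53²/40) = 2.583
Welch–Satterthwaite df ≈ 51.36
Two-sided p-value ≈ 0.0127
Since p ≈ 0.0127 < α = 0.05, reject H0; the evidence is statistically significant.

t = 2.583; reject H0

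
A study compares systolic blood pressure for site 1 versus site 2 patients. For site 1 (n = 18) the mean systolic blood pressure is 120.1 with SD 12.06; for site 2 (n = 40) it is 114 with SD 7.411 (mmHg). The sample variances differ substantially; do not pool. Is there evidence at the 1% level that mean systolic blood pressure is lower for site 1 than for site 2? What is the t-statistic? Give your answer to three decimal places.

Let group 1 = site 1, group 2 = site 2. H0: μ_1 = μ_2; H1: μ_1 < μ_2 (Welch's two-sample t-test, left-tailed).
t = (x̄_1 − x̄_2)/√(s_1²/n_1 + s_2²/n_2) = (120.1 − 114)/√(12.06²/18 + 7.411²/40) = 1.984
Welch–Satterthwaite df ≈ 22.98
p-value = P(T ≤ 1.984) ≈ 0.9703
Since p ≈ 0.9703 > α = 0.01, fail to reject H0; the data do not provide sufficient evidence against H0.

1.984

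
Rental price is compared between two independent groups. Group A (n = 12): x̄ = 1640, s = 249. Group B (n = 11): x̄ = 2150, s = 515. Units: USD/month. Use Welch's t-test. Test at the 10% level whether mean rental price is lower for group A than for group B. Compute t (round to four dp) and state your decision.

t = -2.9806; reject H0

Let group 1 = group A, group 2 = group B. H0: μ_1 = μ_2; H1: μ_1 < μ_2 (Welch's two-sample t-test, left-tailed).
t = (x̄_1 − x̄_2)/√(s_1²/n_1 + s_2²/n_2) = (1640 − 2150)/√(249²/12 + 515²/11) = -2.9806
Welch–Satterthwaite df ≈ 14.15
p-value = P(T ≤ -2.9806) ≈ 0.005
Since p ≈ 0.005 < α = 0.1, reject H0; the evidence is statistically significant.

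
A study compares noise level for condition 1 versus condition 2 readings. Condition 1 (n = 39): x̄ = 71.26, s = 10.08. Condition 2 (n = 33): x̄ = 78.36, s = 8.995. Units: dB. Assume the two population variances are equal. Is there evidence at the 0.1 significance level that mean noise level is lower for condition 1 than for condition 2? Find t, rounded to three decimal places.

-3.127

Let group 1 = condition 1, group 2 = condition 2. H0: μ_1 = μ_2; H1: μ_1 < μ_2 (two-sample pooled-variance t-test, left-tailed).
s_p² = [(39−1)·10.08² + (33−1)·8.995²]/(39+33−2) = 92.1452
t = (71.26 − 78.36)/√[92.1452·(1/39 + 1/33)] = -3.127
df = n₁ + n₂ − 2 = 70
p-value = P(T ≤ -3.127) ≈ 0.0013
Since p ≈ 0.0013 < α = 0.1, reject H0; the evidence is statistically significant.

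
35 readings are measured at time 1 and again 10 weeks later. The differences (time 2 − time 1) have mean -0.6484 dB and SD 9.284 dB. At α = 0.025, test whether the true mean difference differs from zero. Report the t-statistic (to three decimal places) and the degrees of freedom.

H0: μ_d = 0; H1: μ_d ≠ 0 (paired t-test on the differences, two-sided).
t = d̄/(s_d/√n) = -0.6484/(9.284/√35) = -0.413
df = n − 1 = 34
Two-sided p-value ≈ 0.6821
Since p ≈ 0.6821 > α = 0.025, fail to reject H0; the data do not provide sufficient evidence against H0.

t = -0.413, df = 34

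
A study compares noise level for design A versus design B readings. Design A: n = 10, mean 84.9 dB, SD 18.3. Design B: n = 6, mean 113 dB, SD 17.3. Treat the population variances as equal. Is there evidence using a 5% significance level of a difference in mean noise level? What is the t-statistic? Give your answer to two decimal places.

-3.03

Let group 1 = design A, group 2 = design B. H0: μ_1 = μ_2; H1: μ_1 ≠ μ_2 (two-sample pooled-variance t-test, two-sided).
s_p² = [(10−1)·18.3² + (6−1)·17.3²]/(10+6−2) = 322.176
t = (84.9 − 113)/√[322.176·(1/10 + 1/6)] = -3.03
df = n₁ + n₂ − 2 = 14
Two-sided p-value ≈ 0.009
Since p ≈ 0.009 < α = 0.05, reject H0; the evidence is statistically significant.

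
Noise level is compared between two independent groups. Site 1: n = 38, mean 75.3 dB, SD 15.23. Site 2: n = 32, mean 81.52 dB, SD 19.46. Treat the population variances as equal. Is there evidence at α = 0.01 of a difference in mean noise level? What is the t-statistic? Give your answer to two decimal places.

Let group 1 = site 1, group 2 = site 2. H0: μ_1 = μ_2; H1: μ_1 ≠ μ_2 (two-sample pooled-variance t-test, two-sided).
s_p² = [(38−1)·15.23² + (32−1)·19.46²]/(38+32−2) = 298.848
t = (75.3 − 81.52)/√[298.848·(1/38 + 1/32)] = -1.50
df = n₁ + n₂ − 2 = 68
Two-sided p-value ≈ 0.1383
Since p ≈ 0.1383 > α = 0.01, fail to reject H0; the evidence is not statistically significant.

-1.50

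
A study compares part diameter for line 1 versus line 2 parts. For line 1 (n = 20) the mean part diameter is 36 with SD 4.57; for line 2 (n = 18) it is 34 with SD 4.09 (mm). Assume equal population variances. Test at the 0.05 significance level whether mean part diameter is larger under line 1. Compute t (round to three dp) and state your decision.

Let group 1 = line 1, group 2 = line 2. H0: μ_1 = μ_2; H1: μ_1 > μ_2 (two-sample pooled-variance t-test, right-tailed).
s_p² = [(20−1)·4.57² + (18−1)·4.09²]/(20+18−2) = 18.922
t = (36 − 34)/√[18.922·(1/20 + 1/18)] = 1.415
df = n₁ + n₂ − 2 = 36
p-value = P(T ≥ 1.415) ≈ 0.083
Since p ≈ 0.083 > α = 0.05, fail to reject H0; the evidence is not statistically significant.

t = 1.415; fail to reject H0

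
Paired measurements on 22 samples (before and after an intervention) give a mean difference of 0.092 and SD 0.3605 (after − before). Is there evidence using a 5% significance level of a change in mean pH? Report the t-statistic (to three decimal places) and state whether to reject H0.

t = 1.197; fail to reject H0

H0: μ_d = 0; H1: μ_d ≠ 0 (paired t-test on the differences, two-sided).
t = d̄/(s_d/√n) = 0.092/(0.3605/√22) = 1.197
df = n − 1 = 21
Two-sided p-value ≈ 0.245
Since p ≈ 0.245 > α = 0.05, fail to reject H0; the evidence is not statistically significant.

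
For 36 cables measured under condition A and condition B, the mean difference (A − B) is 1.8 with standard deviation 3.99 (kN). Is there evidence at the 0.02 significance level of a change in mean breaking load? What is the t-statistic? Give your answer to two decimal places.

2.71

H0: μ_d = 0; H1: μ_d ≠ 0 (paired t-test on the differences, two-sided).
t = d̄/(s_d/√n) = 1.8/(3.99/√36) = 2.71
df = n − 1 = 35
Two-sided p-value ≈ 0.0104
Since p ≈ 0.0104 < α = 0.02, reject H0; the data support H1.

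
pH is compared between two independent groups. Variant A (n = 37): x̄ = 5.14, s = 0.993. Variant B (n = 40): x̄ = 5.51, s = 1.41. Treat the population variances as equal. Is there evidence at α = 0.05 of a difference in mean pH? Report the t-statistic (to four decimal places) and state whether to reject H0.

Let group 1 = variant A, group 2 = variant B. H0: μ_1 = μ_2; H1: μ_1 ≠ μ_2 (two-sample pooled-variance t-test, two-sided).
s_p² = [(37−1)·0.993² + (40−1)·1.41²]/(37+40−2) = 1.50712
t = (5.14 − 5.51)/√[1.50712·(1/37 + 1/40)] = -1.3213
df = n₁ + n₂ − 2 = 75
Two-sided p-value ≈ 0.190
Since p ≈ 0.190 > α = 0.05, fail to reject H0; the evidence is not statistically significant.

t = -1.3213; fail to reject H0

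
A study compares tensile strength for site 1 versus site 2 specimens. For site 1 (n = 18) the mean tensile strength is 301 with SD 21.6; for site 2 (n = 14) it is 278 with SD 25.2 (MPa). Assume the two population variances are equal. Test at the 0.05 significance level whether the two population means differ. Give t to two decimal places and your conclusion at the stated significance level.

Let group 1 = site 1, group 2 = site 2. H0: μ_1 = μ_2; H1: μ_1 ≠ μ_2 (two-sample pooled-variance t-test, two-sided).
s_p² = [(18−1)·21.6² + (14−1)·25.2²]/(18+14−2) = 539.568
t = (301 − 278)/√[539.568·(1/18 + 1/14)] = 2.78
df = n₁ + n₂ − 2 = 30
Two-sided p-value ≈ 0.0093
Since p ≈ 0.0093 < α = 0.05, reject H0; the data support H1.

t = 2.78; reject H0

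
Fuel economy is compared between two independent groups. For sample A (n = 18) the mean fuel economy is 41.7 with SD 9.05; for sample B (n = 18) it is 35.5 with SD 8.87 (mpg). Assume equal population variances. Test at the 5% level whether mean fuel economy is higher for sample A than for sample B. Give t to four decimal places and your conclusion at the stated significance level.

t = 2.0758; reject H0

Let group 1 = sample A, group 2 = sample B. H0: μ_1 = μ_2; H1: μ_1 > μ_2 (two-sample pooled-variance t-test, right-tailed).
s_p² = [(18−1)·9.05² + (18−1)·8.87²]/(18+18−2) = 80.2897
t = (41.7 − 35.5)/√[80.2897·(1/18 + 1/18)] = 2.0758
df = n₁ + n₂ − 2 = 34
p-value = P(T ≥ 2.0758) ≈ 0.023
Since p ≈ 0.023 < α = 0.05, reject H0; the evidence is statistically significant.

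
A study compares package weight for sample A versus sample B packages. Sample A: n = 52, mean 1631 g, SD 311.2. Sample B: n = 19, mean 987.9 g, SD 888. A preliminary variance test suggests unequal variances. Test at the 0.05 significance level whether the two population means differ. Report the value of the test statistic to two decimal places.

3.09

Let group 1 = sample A, group 2 = sample B. H0: μ_1 = μ_2; H1: μ_1 ≠ μ_2 (Welch's two-sample t-test, two-sided).
t = (x̄_1 − x̄_2)/√(s_1²/n_1 + s_2²/n_2) = (1631 − 987.9)/√(311.2²/52 + 888²/19) = 3.09
Welch–Satterthwaite df ≈ 19.64
Two-sided p-value ≈ 0.0059
Since p ≈ 0.0059 < α = 0.05, reject H0; the evidence is statistically significant.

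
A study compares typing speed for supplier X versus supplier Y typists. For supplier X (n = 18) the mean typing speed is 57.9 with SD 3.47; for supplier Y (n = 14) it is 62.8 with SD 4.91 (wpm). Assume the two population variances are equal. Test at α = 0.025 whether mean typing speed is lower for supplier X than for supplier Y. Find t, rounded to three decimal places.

-3.309

Let group 1 = supplier X, group 2 = supplier Y. H0: μ_1 = μ_2; H1: μ_1 < μ_2 (two-sample pooled-variance t-test, left-tailed).
s_p² = [(18−1)·3.47² + (14−1)·4.91²]/(18+14−2) = 17.27
t = (57.9 − 62.8)/√[17.27·(1/18 + 1/14)] = -3.309
df = n₁ + n₂ − 2 = 30
p-value = P(T ≤ -3.309) ≈ 0.001
Since p ≈ 0.001 < α = 0.025, reject H0; the data support H1.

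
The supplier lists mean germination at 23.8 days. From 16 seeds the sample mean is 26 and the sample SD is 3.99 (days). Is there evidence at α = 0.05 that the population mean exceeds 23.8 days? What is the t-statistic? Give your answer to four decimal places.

2.2055

H0: μ = 23.8; H1: μ > 23.8 (one-sample t-test, right-tailed).
t = (x̄ − μ₀)/(s/√n) = (26 − 23.8)/(3.99/√16) = 2.2055
df = n − 1 = 15
p-value = P(T ≥ 2.2055) ≈ 0.022
Since p ≈ 0.022 < α = 0.05, reject H0; the evidence is statistically significant.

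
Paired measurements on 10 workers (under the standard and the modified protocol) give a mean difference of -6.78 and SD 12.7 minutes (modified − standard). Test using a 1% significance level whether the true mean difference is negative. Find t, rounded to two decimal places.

-1.69

H0: μ_d = 0; H1: μ_d < 0 (paired t-test on the differences, left-tailed).
t = d̄/(s_d/√n) = -6.78/(12.7/√10) = -1.69
df = n − 1 = 9
p-value = P(T ≤ -1.69) ≈ 0.063
Since p ≈ 0.063 > α = 0.01, fail to reject H0; the evidence is not statistically significant.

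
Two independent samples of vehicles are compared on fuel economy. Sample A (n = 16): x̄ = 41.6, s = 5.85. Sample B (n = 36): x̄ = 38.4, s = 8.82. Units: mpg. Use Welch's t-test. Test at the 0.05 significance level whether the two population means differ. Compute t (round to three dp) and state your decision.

t = 1.543; fail to reject H0

Let group 1 = sample A, group 2 = sample B. H0: μ_1 = μ_2; H1: μ_1 ≠ μ_2 (Welch's two-sample t-test, two-sided).
t = (x̄_1 − x̄_2)/√(s_1²/n_1 + s_2²/n_2) = (41.6 − 38.4)/√(5.85²/16 + 8.82²/36) = 1.543
Welch–Satterthwaite df ≈ 42.17
Two-sided p-value ≈ 0.1303
Since p ≈ 0.1303 > α = 0.05, fail to reject H0; the evidence is not statistically significant.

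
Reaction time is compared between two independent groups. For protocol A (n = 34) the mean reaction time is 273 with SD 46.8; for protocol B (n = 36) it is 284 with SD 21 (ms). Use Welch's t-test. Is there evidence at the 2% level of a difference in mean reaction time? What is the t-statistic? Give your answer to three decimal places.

-1.256

Let group 1 = protocol A, group 2 = protocol B. H0: μ_1 = μ_2; H1: μ_1 ≠ μ_2 (Welch's two-sample t-test, two-sided).
t = (x̄_1 − x̄_2)/√(s_1²/n_1 + s_2²/n_2) = (273 − 284)/√(46.8²/34 + 21²/36) = -1.256
Welch–Satterthwaite df ≈ 45.20
Two-sided p-value ≈ 0.215
Since p ≈ 0.215 > α = 0.02, fail to reject H0; the evidence is not statistically significant.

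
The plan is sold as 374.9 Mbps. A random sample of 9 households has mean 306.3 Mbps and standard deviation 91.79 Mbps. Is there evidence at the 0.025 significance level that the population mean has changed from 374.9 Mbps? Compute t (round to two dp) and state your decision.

t = -2.24; fail to reject H0

H0: μ = 374.9; H1: μ ≠ 374.9 (one-sample t-test, two-sided).
t = (x̄ − μ₀)/(s/√n) = (306.3 − 374.9)/(91.79/√9) = -2.24
df = n − 1 = 8
Two-sided p-value ≈ 0.0552
Since p ≈ 0.0552 > α = 0.025, fail to reject H0; the evidence is not statistically significant.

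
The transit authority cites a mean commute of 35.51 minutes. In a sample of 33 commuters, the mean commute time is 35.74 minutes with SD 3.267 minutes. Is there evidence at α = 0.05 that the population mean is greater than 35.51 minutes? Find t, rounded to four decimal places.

0.4044

H0: μ = 35.51; H1: μ > 35.51 (one-sample t-test, right-tailed).
t = (x̄ − μ₀)/(s/√n) = (35.74 − 35.51)/(3.267/√33) = 0.4044
df = n − 1 = 32
p-value = P(T ≥ 0.4044) ≈ 0.344
Since p ≈ 0.344 > α = 0.05, fail to reject H0; the evidence is not statistically significant.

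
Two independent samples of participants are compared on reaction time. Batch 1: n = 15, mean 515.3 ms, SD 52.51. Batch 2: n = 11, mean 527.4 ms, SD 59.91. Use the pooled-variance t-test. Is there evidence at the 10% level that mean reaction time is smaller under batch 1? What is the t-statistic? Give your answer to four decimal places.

Let group 1 = batch 1, group 2 = batch 2. H0: μ_1 = μ_2; H1: μ_1 < μ_2 (two-sample pooled-variance t-test, left-tailed).
s_p² = [(15−1)·52.51² + (11−1)·59.91²]/(15+11−2) = 3103.93
t = (515.3 − 527.4)/√[3103.93·(1/15 + 1/11)] = -0.5471
df = n₁ + n₂ − 2 = 24
p-value = P(T ≤ -0.5471) ≈ 0.295
Since p ≈ 0.295 > α = 0.1, fail to reject H0; the data do not provide sufficient evidence against H0.

-0.5471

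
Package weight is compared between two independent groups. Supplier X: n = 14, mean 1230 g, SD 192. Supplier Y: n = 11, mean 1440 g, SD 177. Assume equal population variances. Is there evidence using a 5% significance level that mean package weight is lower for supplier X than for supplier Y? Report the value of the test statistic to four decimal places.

Let group 1 = supplier X, group 2 = supplier Y. H0: μ_1 = μ_2; H1: μ_1 < μ_2 (two-sample pooled-variance t-test, left-tailed).
s_p² = [(14−1)·192² + (11−1)·177²]/(14+11−2) = 34457.5
t = (1230 − 1440)/√[34457.5·(1/14 + 1/11)] = -2.8078
df = n₁ + n₂ − 2 = 23
p-value = P(T ≤ -2.8078) ≈ 0.005
Since p ≈ 0.005 < α = 0.05, reject H0; the evidence is statistically significant.

-2.8078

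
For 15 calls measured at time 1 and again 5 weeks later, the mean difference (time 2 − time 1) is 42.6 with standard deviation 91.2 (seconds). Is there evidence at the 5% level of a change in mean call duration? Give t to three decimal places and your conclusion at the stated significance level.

t = 1.809; fail to reject H0

H0: μ_d = 0; H1: μ_d ≠ 0 (paired t-test on the differences, two-sided).
t = d̄/(s_d/√n) = 42.6/(91.2/√15) = 1.809
df = n − 1 = 14
Two-sided p-value ≈ 0.092
Since p ≈ 0.092 > α = 0.05, fail to reject H0; the data do not provide sufficient evidence against H0.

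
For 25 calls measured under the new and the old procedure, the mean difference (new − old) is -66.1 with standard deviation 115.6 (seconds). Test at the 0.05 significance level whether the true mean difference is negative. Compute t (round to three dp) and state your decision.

t = -2.859; reject H0

H0: μ_d = 0; H1: μ_d < 0 (paired t-test on the differences, left-tailed).
t = d̄/(s_d/√n) = -66.1/(115.6/√25) = -2.859
df = n − 1 = 24
p-value = P(T ≤ -2.859) ≈ 0.004
Since p ≈ 0.004 < α = 0.05, reject H0; the data support H1.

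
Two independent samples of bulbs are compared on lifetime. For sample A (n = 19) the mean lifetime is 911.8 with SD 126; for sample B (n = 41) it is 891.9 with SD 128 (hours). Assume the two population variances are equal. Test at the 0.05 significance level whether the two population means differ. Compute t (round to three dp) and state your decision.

Let group 1 = sample A, group 2 = sample B. H0: μ_1 = μ_2; H1: μ_1 ≠ μ_2 (two-sample pooled-variance t-test, two-sided).
s_p² = [(19−1)·126² + (41−1)·128²]/(19+41−2) = 16226.3
t = (911.8 − 891.9)/√[16226.3·(1/19 + 1/41)] = 0.563
df = n₁ + n₂ − 2 = 58
Two-sided p-value ≈ 0.576
Since p ≈ 0.576 > α = 0.05, fail to reject H0; the evidence is not statistically significant.

t = 0.563; fail to reject H0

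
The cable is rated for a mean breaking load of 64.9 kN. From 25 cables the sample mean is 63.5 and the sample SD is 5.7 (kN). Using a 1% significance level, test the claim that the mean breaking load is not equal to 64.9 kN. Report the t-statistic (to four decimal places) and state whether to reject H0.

t = -1.2281; fail to reject H0

H0: μ = 64.9; H1: μ ≠ 64.9 (one-sample t-test, two-sided).
t = (x̄ − μ₀)/(s/√n) = (63.5 − 64.9)/(5.7/√25) = -1.2281
df = n − 1 = 24
Two-sided p-value ≈ 0.231
Since p ≈ 0.231 > α = 0.01, fail to reject H0; the evidence is not statistically significant.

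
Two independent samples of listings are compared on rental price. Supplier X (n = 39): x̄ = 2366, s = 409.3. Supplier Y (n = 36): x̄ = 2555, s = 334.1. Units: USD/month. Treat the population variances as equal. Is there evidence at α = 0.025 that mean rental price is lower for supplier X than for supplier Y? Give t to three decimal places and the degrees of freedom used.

t = -2.180, df = 73

Let group 1 = supplier X, group 2 = supplier Y. H0: μ_1 = μ_2; H1: μ_1 < μ_2 (two-sample pooled-variance t-test, left-tailed).
s_p² = [(39−1)·409.3² + (36−1)·334.1²]/(39+36−2) = 140723
t = (2366 − 2555)/√[140723·(1/39 + 1/36)] = -2.180
df = n₁ + n₂ − 2 = 73
p-value = P(T ≤ -2.180) ≈ 0.016
Since p ≈ 0.016 < α = 0.025, reject H0; the data support H1.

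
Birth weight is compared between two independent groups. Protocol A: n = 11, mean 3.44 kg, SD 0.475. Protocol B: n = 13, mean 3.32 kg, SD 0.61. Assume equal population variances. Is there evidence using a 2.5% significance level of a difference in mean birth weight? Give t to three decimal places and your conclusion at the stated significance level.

t = 0.530; fail to reject H0

Let group 1 = protocol A, group 2 = protocol B. H0: μ_1 = μ_2; H1: μ_1 ≠ μ_2 (two-sample pooled-variance t-test, two-sided).
s_p² = [(11−1)·0.475² + (13−1)·0.61²]/(11+13−2) = 0.30552
t = (3.44 − 3.32)/√[0.30552·(1/11 + 1/13)] = 0.530
df = n₁ + n₂ − 2 = 22
Two-sided p-value ≈ 0.6015
Since p ≈ 0.6015 > α = 0.025, fail to reject H0; the evidence is not statistically significant.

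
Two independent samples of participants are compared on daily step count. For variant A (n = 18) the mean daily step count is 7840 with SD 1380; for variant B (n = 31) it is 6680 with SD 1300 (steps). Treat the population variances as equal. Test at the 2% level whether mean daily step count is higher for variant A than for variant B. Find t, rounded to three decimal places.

Let group 1 = variant A, group 2 = variant B. H0: μ_1 = μ_2; H1: μ_1 > μ_2 (two-sample pooled-variance t-test, right-tailed).
s_p² = [(18−1)·1380² + (31−1)·1300²]/(18+31−2) = 1767550
t = (7840 − 6680)/√[1767550·(1/18 + 1/31)] = 2.944
df = n₁ + n₂ − 2 = 47
p-value = P(T ≥ 2.944) ≈ 0.0025
Since p ≈ 0.0025 < α = 0.02, reject H0; the evidence is statistically significant.

2.944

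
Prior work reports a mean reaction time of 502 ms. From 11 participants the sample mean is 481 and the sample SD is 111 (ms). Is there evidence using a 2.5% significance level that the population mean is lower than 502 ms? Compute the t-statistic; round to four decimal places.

H0: μ = 502; H1: μ < 502 (one-sample t-test, left-tailed).
t = (x̄ − μ₀)/(s/√n) = (481 − 502)/(111/√11) = -0.6275
df = n − 1 = 10
p-value = P(T ≤ -0.6275) ≈ 0.272
Since p ≈ 0.272 > α = 0.025, fail to reject H0; the evidence is not statistically significant.

-0.6275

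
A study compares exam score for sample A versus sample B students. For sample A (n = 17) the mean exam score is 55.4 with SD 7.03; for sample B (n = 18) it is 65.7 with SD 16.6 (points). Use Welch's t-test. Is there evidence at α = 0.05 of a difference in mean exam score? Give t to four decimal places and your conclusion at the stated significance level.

Let group 1 = sample A, group 2 = sample B. H0: μ_1 = μ_2; H1: μ_1 ≠ μ_2 (Welch's two-sample t-test, two-sided).
t = (x̄_1 − x̄_2)/√(s_1²/n_1 + s_2²/n_2) = (55.4 − 65.7)/√(7.03²/17 + 16.6²/18) = -2.4133
Welch–Satterthwaite df ≈ 23.18
Two-sided p-value ≈ 0.024
Since p ≈ 0.024 < α = 0.05, reject H0; the evidence is statistically significant.

t = -2.4133; reject H0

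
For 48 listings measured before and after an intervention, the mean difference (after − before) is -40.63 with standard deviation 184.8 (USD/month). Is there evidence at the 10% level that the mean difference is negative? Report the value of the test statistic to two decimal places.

H0: μ_d = 0; H1: μ_d < 0 (paired t-test on the differences, left-tailed).
t = d̄/(s_d/√n) = -40.63/(184.8/√48) = -1.52
df = n − 1 = 47
p-value = P(T ≤ -1.52) ≈ 0.0672
Since p ≈ 0.0672 < α = 0.1, reject H0; the data support H1.

-1.52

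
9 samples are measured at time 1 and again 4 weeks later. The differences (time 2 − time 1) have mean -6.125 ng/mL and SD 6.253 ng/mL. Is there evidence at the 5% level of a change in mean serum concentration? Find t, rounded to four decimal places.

-2.9386

H0: μ_d = 0; H1: μ_d ≠ 0 (paired t-test on the differences, two-sided).
t = d̄/(s_d/√n) = -6.125/(6.253/√9) = -2.9386
df = n − 1 = 8
Two-sided p-value ≈ 0.019
Since p ≈ 0.019 < α = 0.05, reject H0; the data support H1.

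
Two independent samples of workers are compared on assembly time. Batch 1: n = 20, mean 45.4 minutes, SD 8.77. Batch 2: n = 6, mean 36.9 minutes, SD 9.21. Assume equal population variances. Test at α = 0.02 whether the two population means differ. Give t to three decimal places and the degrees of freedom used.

Let group 1 = batch 1, group 2 = batch 2. H0: μ_1 = μ_2; H1: μ_1 ≠ μ_2 (two-sample pooled-variance t-test, two-sided).
s_p² = [(20−1)·8.77² + (6−1)·9.21²]/(20+6−2) = 78.5611
t = (45.4 − 36.9)/√[78.5611·(1/20 + 1/6)] = 2.060
df = n₁ + n₂ − 2 = 24
Two-sided p-value ≈ 0.0504
Since p ≈ 0.0504 > α = 0.02, fail to reject H0; the data do not provide sufficient evidence against H0.

t = 2.060, df = 24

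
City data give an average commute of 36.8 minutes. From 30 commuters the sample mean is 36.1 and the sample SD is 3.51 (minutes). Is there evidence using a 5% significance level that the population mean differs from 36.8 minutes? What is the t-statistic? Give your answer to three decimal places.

H0: μ = 36.8; H1: μ ≠ 36.8 (one-sample t-test, two-sided).
t = (x̄ − μ₀)/(s/√n) = (36.1 − 36.8)/(3.51/√30) = -1.092
df = n − 1 = 29
Two-sided p-value ≈ 0.284
Since p ≈ 0.284 > α = 0.05, fail to reject H0; the evidence is not statistically significant.

-1.092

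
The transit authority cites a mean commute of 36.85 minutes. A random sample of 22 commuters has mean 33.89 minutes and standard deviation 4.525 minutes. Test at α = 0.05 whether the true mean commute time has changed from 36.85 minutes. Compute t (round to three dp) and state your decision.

t = -3.068; reject H0

H0: μ = 36.85; H1: μ ≠ 36.85 (one-sample t-test, two-sided).
t = (x̄ − μ₀)/(s/√n) = (33.89 − 36.85)/(4.525/√22) = -3.068
df = n − 1 = 21
Two-sided p-value ≈ 0.0058
Since p ≈ 0.0058 < α = 0.05, reject H0; the data support H1.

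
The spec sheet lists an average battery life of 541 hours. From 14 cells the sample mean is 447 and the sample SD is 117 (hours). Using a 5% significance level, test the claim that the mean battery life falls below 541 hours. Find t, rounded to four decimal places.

H0: μ = 541; H1: μ < 541 (one-sample t-test, left-tailed).
t = (x̄ − μ₀)/(s/√n) = (447 − 541)/(117/√14) = -3.0061
df = n − 1 = 13
p-value = P(T ≤ -3.0061) ≈ 0.0051
Since p ≈ 0.0051 < α = 0.05, reject H0; the data support H1.

-3.0061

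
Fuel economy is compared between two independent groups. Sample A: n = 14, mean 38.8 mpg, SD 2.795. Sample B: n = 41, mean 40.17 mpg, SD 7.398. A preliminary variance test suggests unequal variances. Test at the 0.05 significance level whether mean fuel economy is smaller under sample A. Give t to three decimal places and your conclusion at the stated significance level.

Let group 1 = sample A, group 2 = sample B. H0: μ_1 = μ_2; H1: μ_1 < μ_2 (Welch's two-sample t-test, left-tailed).
t = (x̄_1 − x̄_2)/√(s_1²/n_1 + s_2²/n_2) = (38.8 − 40.17)/√(2.795²/14 + 7.398²/41) = -0.996
Welch–Satterthwaite df ≈ 52.31
p-value = P(T ≤ -0.996) ≈ 0.162
Since p ≈ 0.162 > α = 0.05, fail to reject H0; the evidence is not statistically significant.

t = -0.996; fail to reject H0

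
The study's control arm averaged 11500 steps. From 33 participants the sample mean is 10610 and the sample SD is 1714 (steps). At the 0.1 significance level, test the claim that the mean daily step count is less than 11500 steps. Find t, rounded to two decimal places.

-2.98

H0: μ = 11500; H1: μ < 11500 (one-sample t-test, left-tailed).
t = (x̄ − μ₀)/(s/√n) = (10610 − 11500)/(1714/√33) = -2.98
df = n − 1 = 32
p-value = P(T ≤ -2.98) ≈ 0.0027
Since p ≈ 0.0027 < α = 0.1, reject H0; the data support H1.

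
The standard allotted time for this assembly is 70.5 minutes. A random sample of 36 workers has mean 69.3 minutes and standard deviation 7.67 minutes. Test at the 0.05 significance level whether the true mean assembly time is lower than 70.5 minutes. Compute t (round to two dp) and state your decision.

t = -0.94; fail to reject H0

H0: μ = 70.5; H1: μ < 70.5 (one-sample t-test, left-tailed).
t = (x̄ − μ₀)/(s/√n) = (69.3 − 70.5)/(7.67/√36) = -0.94
df = n − 1 = 35
p-value = P(T ≤ -0.94) ≈ 0.177
Since p ≈ 0.177 > α = 0.05, fail to reject H0; the evidence is not statistically significant.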